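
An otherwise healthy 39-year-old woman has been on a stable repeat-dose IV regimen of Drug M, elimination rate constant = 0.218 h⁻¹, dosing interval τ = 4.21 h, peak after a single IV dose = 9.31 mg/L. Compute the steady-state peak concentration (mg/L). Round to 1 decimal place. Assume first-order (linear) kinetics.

15.5 mg/L

e^(−kτ) = e^(−0.2180 × 4.21) = 0.3994
Accumulation ratio R = 1 / (1 − e^(−kτ)) = 1 / (1 − 0.3994) = 1.665
Steady-state peak = C₀ × R = 9.31 × 1.665 = 15.50 mg/L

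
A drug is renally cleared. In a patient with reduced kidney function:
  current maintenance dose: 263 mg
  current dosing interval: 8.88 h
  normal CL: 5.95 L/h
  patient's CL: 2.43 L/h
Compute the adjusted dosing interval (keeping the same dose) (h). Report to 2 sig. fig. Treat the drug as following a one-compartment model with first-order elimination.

22 h

To keep the same average steady-state level, dosing rate must scale with clearance.
CL ratio = 2.43 / 5.95 = 0.4084
New interval (same dose) = 8.88 / 0.4084 = 21.74 h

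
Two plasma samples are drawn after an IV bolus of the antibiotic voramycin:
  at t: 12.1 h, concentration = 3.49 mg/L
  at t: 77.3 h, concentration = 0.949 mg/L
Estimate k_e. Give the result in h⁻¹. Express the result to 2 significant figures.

k = ln(C₁/C₂) / (t₂ − t₁) = ln(3.49/0.949) / (77.3 − 12.1)
  = 1.302 / 65.20 = 0.01997 h⁻¹

0.020 h⁻¹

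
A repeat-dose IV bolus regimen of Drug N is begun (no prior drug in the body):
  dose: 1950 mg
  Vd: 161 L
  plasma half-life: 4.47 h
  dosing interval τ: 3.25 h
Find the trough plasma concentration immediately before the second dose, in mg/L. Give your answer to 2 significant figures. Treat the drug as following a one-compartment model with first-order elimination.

7.3 mg/L

C₀ per dose = Dose / Vd = 1950 / 161 = 12.11 mg/L
k = ln2 / t½ = 0.693147 / 4.47 = 0.1551 h⁻¹
Fraction remaining after one interval: r = e^(−kτ) = e^(−0.1551 × 3.25) = 0.6041
Before dose 2, 1 dose has been given (aged 1τ).
C_trough = C₀ × r = 12.11 × 0.6041 = 7.316 mg/L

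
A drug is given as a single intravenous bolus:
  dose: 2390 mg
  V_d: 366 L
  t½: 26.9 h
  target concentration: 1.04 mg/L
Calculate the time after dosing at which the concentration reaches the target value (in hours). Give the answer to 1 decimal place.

71.3 h

C₀ = Dose / Vd = 2390 / 366 = 6.530 mg/L
k = ln2 / t½ = 0.693147 / 26.9 = 0.02577 h⁻¹
t = ln(C₀ / C) / k = ln(6.530 / 1.04) / 0.02577
  = ln(6.279) / 0.02577 = 1.837 / 0.02577 = 71.28 h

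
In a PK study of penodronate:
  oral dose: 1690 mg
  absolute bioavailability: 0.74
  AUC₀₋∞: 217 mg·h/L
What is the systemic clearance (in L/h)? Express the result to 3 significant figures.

CL = F·Dose / AUC = 0.74 × 1690 / 217 = 5.763 L/h

5.76 L/h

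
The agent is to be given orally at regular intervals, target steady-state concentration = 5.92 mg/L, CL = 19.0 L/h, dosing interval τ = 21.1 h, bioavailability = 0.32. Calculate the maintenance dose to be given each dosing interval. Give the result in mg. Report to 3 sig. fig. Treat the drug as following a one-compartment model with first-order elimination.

7420 mg

At steady state, F × (Dose/τ) = Css × CL.
Dose = Css × CL × τ / F = 5.92 × 19.00 × 21.1 / 0.32 = 7417 mg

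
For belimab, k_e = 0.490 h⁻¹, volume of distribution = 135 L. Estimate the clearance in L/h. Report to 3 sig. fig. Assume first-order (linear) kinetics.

CL = k × Vd = 0.490 × 135 = 66.15 L/h

66.2 L/h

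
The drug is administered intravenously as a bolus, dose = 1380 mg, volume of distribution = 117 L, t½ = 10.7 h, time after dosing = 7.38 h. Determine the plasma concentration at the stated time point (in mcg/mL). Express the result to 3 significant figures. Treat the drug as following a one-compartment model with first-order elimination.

7.31 mcg/mL

C₀ = Dose / Vd = 1380 / 117 = 11.79 mg/L
k = ln2 / t½ = 0.693147 / 10.7 = 0.06478 h⁻¹
C = C₀ · e^(−k·t) = 11.79 × e^(−0.06478 × 7.38)
  = 11.79 × 0.6200 = 7.310 mg/L
(7.310 mg/L = 7.310 mcg/mL)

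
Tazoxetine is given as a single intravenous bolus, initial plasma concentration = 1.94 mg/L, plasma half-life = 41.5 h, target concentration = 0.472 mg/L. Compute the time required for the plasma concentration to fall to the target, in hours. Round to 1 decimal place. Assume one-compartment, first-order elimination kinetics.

k = ln2 / t½ = 0.693147 / 41.5 = 0.01670 h⁻¹
t = ln(C₀ / C) / k = ln(1.940 / 0.472) / 0.01670
  = ln(4.110) / 0.01670 = 1.413 / 0.01670 = 84.61 h

84.6 h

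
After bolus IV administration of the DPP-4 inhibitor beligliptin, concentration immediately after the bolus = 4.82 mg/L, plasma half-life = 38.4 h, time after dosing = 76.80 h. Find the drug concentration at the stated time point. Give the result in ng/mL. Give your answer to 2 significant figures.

k = ln2 / t½ = 0.693147 / 38.4 = 0.01805 h⁻¹
t / t½ = 76.80 / 38.4 = 2 half-lives
C = C₀ × (1/2)^2 = 4.820 × 0.2500 = 1.205 mg/L
Convert: 1.205 mg/L × 1000 = 1205 ng/mL

1200 ng/mL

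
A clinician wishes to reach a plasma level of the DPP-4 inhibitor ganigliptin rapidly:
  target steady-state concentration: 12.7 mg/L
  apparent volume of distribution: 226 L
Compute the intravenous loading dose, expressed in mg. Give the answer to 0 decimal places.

2870 mg

LD = Css × Vd = 12.7 × 226 = 2870 mg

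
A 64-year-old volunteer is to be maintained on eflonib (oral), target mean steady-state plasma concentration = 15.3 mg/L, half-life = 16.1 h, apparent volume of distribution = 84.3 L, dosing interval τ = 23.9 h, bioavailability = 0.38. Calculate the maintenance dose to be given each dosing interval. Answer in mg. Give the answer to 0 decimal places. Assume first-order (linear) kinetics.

k = ln2 / t½ = 0.693147 / 16.1 = 0.04305 h⁻¹
CL = k × Vd = 0.04305 × 84.3 = 3.629 L/h
At steady state, F × (Dose/τ) = Css × CL.
Dose = Css × CL × τ / F = 15.3 × 3.629 × 23.9 / 0.38 = 3492 mg

3492 mg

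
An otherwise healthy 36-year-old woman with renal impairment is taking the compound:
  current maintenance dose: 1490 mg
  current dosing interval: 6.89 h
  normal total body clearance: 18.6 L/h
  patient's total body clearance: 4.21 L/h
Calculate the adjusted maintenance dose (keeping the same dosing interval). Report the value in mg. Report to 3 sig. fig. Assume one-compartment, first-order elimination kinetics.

To keep the same average steady-state level, dosing rate must scale with clearance.
CL ratio = 4.21 / 18.6 = 0.2263
New dose (same interval) = 1490 × 0.2263 = 337.2 mg

337 mg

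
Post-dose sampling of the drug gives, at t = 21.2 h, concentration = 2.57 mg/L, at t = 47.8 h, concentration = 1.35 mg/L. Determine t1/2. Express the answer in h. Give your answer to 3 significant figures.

k = ln(C₁/C₂) / (t₂ − t₁) = ln(2.57/1.35) / (47.8 − 21.2)
  = 0.6438 / 26.60 = 0.02420 h⁻¹
t½ = ln2 / k = 0.693147 / 0.02420 = 28.64 h

28.6 h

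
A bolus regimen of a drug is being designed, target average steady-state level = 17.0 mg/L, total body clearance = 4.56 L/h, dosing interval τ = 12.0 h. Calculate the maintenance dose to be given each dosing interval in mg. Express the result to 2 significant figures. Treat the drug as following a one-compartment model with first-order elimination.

At steady state, Dose/τ = Css × CL.
Dose = Css × CL × τ = 17.0 × 4.560 × 12.0 = 930.2 mg

930 mg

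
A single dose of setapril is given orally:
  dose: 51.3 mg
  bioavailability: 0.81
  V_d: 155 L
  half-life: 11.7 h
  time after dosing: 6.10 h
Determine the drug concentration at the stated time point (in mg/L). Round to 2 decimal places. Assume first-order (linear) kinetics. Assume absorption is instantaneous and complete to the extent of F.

0.19 mg/L

Amount reaching circulation = F × Dose = 0.81 × 51.30 = 41.55 mg
C₀ = F·Dose / Vd = 41.55 / 155 = 0.2681 mg/L
k = ln2 / t½ = 0.693147 / 11.7 = 0.05924 h⁻¹
C = C₀ · e^(−k·t) = 0.2681 × e^(−0.05924 × 6.10)
  = 0.2681 × 0.6967 = 0.1868 mg/L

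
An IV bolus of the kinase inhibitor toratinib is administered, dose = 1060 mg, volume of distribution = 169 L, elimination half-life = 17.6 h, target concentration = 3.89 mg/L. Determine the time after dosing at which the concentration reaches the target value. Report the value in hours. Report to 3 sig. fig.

C₀ = Dose / Vd = 1060 / 169 = 6.272 mg/L
k = ln2 / t½ = 0.693147 / 17.6 = 0.03938 h⁻¹
t = ln(C₀ / C) / k = ln(6.272 / 3.89) / 0.03938
  = ln(1.612) / 0.03938 = 0.4775 / 0.03938 = 12.13 h

12.1 h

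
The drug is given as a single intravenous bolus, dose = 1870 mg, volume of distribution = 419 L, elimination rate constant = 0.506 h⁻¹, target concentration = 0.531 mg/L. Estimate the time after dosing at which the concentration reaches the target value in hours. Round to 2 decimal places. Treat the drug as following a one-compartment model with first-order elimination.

4.21 h

C₀ = Dose / Vd = 1870 / 419 = 4.463 mg/L
t = ln(C₀ / C) / k = ln(4.463 / 0.531) / 0.5060
  = ln(8.405) / 0.5060 = 2.129 / 0.5060 = 4.208 h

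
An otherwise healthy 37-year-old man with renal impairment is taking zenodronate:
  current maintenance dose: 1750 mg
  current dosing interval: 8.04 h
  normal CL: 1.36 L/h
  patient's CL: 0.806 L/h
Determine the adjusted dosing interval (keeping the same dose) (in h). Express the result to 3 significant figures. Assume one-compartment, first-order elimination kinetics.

13.6 h

To keep the same average steady-state level, dosing rate must scale with clearance.
CL ratio = 0.806 / 1.36 = 0.5926
New interval (same dose) = 8.04 / 0.5926 = 13.57 h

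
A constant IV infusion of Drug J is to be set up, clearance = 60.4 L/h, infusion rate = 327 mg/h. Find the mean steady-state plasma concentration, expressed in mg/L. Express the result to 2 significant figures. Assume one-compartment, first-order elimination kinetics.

At steady state Css = R₀ / CL = 327 / 60.40 = 5.414 mg/L

5.4 mg/L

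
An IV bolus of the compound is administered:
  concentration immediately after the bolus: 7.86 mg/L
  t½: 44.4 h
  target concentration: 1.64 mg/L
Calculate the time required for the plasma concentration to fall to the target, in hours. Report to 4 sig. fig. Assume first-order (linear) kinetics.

k = ln2 / t½ = 0.693147 / 44.4 = 0.01561 h⁻¹
t = ln(C₀ / C) / k = ln(7.860 / 1.64) / 0.01561
  = ln(4.793) / 0.01561 = 1.567 / 0.01561 = 100.4 h

100.4 h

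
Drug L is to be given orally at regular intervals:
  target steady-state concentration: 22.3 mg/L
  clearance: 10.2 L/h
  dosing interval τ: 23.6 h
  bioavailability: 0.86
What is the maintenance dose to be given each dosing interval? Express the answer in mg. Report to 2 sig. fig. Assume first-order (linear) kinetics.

At steady state, F × (Dose/τ) = Css × CL.
Dose = Css × CL × τ / F = 22.3 × 10.20 × 23.6 / 0.86 = 6242 mg

6200 mg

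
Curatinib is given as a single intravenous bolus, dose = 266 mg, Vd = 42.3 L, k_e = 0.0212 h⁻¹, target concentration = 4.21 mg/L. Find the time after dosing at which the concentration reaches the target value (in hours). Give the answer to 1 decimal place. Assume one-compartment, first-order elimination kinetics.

18.9 h

C₀ = Dose / Vd = 266.0 / 42.3 = 6.288 mg/L
t = ln(C₀ / C) / k = ln(6.288 / 4.21) / 0.02120
  = ln(1.494) / 0.02120 = 0.4015 / 0.02120 = 18.94 h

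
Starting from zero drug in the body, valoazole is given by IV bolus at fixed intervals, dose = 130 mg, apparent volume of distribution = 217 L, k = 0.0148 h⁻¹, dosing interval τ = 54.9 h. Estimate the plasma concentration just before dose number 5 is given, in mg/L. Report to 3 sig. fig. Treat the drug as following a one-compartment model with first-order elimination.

C₀ per dose = Dose / Vd = 130 / 217 = 0.5991 mg/L
Fraction remaining after one interval: r = e^(−kτ) = e^(−0.01480 × 54.9) = 0.4437
Before dose 5, 4 doses have been given (aged 1τ, 2τ, 3τ, 4τ).
C_trough = C₀ × (r + r² + … + r^4) = C₀ × r(1−r^4)/(1−r)
        = 0.5991 × 0.4437 × (1 − 0.03876) / (1 − 0.4437) = 0.4593 mg/L

0.459 mg/L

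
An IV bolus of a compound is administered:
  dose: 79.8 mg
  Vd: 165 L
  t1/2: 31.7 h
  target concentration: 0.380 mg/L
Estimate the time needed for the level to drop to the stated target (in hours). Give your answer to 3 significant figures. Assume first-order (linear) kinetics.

C₀ = Dose / Vd = 79.80 / 165 = 0.4836 mg/L
k = ln2 / t½ = 0.693147 / 31.7 = 0.02187 h⁻¹
t = ln(C₀ / C) / k = ln(0.4836 / 0.380) / 0.02187
  = ln(1.273) / 0.02187 = 0.2414 / 0.02187 = 11.04 h

11.0 h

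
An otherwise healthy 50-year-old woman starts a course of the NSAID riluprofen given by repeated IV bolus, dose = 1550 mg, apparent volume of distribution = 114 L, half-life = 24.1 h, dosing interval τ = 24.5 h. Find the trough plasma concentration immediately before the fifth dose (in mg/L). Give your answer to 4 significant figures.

C₀ per dose = Dose / Vd = 1550 / 114 = 13.60 mg/L
k = ln2 / t½ = 0.693147 / 24.1 = 0.02876 h⁻¹
Fraction remaining after one interval: r = e^(−kτ) = e^(−0.02876 × 24.5) = 0.4943
Before dose 5, 4 doses have been given (aged 1τ, 2τ, 3τ, 4τ).
C_trough = C₀ × (r + r² + … + r^4) = C₀ × r(1−r^4)/(1−r)
        = 13.60 × 0.4943 × (1 − 0.05970) / (1 − 0.4943) = 12.50 mg/L

12.50 mg/L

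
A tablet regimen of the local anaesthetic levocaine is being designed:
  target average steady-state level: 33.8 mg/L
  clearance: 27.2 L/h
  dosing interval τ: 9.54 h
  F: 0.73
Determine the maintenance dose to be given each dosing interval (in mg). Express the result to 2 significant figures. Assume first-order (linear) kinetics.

12000 mg

At steady state, F × (Dose/τ) = Css × CL.
Dose = Css × CL × τ / F = 33.8 × 27.20 × 9.54 / 0.73 = 12010 mg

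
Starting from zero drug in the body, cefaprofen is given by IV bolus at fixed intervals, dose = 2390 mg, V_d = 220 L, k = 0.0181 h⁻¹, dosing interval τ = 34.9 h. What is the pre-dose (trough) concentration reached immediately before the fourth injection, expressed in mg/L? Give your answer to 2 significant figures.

10 mg/L

C₀ per dose = Dose / Vd = 2390 / 220 = 10.86 mg/L
Fraction remaining after one interval: r = e^(−kτ) = e^(−0.01810 × 34.9) = 0.5317
Before dose 4, 3 doses have been given (aged 1τ, 2τ, 3τ).
C_trough = C₀ × (r + r² + … + r^3) = C₀ × r(1−r^3)/(1−r)
        = 10.86 × 0.5317 × (1 − 0.1503) / (1 − 0.5317) = 10.48 mg/L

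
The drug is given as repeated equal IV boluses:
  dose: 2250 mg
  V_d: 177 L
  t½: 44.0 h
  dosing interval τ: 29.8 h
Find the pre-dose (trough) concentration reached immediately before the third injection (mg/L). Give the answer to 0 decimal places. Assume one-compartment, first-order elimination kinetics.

C₀ per dose = Dose / Vd = 2250 / 177 = 12.71 mg/L
k = ln2 / t½ = 0.693147 / 44.0 = 0.01575 h⁻¹
Fraction remaining after one interval: r = e^(−kτ) = e^(−0.01575 × 29.8) = 0.6254
Before dose 3, 2 doses have been given (aged 1τ, 2τ).
C_trough = C₀ × (r + r²) = 12.71 × (0.6254 + 0.3911) = 12.92 mg/L

13 mg/L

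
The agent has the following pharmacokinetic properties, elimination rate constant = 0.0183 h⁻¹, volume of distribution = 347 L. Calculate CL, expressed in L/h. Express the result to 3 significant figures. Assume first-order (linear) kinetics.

6.35 L/h

CL = k × Vd = 0.0183 × 347 = 6.350 L/h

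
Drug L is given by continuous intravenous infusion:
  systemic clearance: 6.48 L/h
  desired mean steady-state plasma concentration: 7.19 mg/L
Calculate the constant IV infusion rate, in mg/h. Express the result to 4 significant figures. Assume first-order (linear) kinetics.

46.59 mg/h

At steady state, infusion rate R₀ = Css × CL = 7.19 × 6.480 = 46.59 mg/h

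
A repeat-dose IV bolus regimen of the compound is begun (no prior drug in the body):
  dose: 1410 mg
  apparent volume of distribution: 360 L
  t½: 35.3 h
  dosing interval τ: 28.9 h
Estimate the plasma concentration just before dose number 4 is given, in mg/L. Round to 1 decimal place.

C₀ per dose = Dose / Vd = 1410 / 360 = 3.917 mg/L
k = ln2 / t½ = 0.693147 / 35.3 = 0.01964 h⁻¹
Fraction remaining after one interval: r = e^(−kτ) = e^(−0.01964 × 28.9) = 0.5669
Before dose 4, 3 doses have been given (aged 1τ, 2τ, 3τ).
C_trough = C₀ × (r + r² + … + r^3) = C₀ × r(1−r^3)/(1−r)
        = 3.917 × 0.5669 × (1 − 0.1822) / (1 − 0.5669) = 4.193 mg/L

4.2 mg/L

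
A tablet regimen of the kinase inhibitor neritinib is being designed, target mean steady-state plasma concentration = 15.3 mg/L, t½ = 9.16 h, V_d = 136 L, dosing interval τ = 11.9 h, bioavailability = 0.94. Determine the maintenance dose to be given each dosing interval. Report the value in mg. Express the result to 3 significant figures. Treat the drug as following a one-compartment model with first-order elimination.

1990 mg

k = ln2 / t½ = 0.693147 / 9.16 = 0.07567 h⁻¹
CL = k × Vd = 0.07567 × 136 = 10.29 L/h
At steady state, F × (Dose/τ) = Css × CL.
Dose = Css × CL × τ / F = 15.3 × 10.29 × 11.9 / 0.94 = 1993 mg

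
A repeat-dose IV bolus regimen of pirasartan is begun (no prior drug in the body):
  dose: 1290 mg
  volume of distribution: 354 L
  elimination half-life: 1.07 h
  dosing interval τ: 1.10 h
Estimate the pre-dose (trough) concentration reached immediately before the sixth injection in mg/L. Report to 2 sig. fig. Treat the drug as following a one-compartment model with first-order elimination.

3.4 mg/L

C₀ per dose = Dose / Vd = 1290 / 354 = 3.644 mg/L
k = ln2 / t½ = 0.693147 / 1.07 = 0.6478 h⁻¹
Fraction remaining after one interval: r = e^(−kτ) = e^(−0.6478 × 1.10) = 0.4904
Before dose 6, 5 doses have been given (aged 1τ, 2τ, 3τ, 4τ, 5τ).
C_trough = C₀ × (r + r² + … + r^5) = C₀ × r(1−r^5)/(1−r)
        = 3.644 × 0.4904 × (1 − 0.02836) / (1 − 0.4904) = 3.407 mg/L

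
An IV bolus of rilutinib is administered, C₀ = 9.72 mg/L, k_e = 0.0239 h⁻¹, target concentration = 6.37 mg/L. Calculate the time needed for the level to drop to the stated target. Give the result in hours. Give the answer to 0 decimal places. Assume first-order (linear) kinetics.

18 h

t = ln(C₀ / C) / k = ln(9.720 / 6.37) / 0.02390
  = ln(1.526) / 0.02390 = 0.4226 / 0.02390 = 17.68 h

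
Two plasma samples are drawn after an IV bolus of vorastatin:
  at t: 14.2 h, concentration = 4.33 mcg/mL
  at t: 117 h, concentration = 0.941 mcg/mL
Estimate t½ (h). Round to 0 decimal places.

47 h

k = ln(C₁/C₂) / (t₂ − t₁) = ln(4.33/0.941) / (117 − 14.2)
  = 1.526 / 102.8 = 0.01484 h⁻¹
t½ = ln2 / k = 0.693147 / 0.01484 = 46.71 h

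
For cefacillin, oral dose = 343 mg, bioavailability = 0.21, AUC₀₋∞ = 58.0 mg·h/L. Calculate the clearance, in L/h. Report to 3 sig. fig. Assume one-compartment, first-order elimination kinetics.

1.24 L/h

CL = F·Dose / AUC = 0.21 × 343 / 58.0 = 1.242 L/h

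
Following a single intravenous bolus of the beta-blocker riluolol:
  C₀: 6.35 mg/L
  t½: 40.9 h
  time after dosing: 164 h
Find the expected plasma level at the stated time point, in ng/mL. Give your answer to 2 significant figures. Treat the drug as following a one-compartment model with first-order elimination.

390 ng/mL

k = ln2 / t½ = 0.693147 / 40.9 = 0.01695 h⁻¹
C = C₀ · e^(−k·t) = 6.350 × e^(−0.01695 × 164)
  = 6.350 × 0.06205 = 0.3940 mg/L
Convert: 0.3940 mg/L × 1000 = 394.0 ng/mL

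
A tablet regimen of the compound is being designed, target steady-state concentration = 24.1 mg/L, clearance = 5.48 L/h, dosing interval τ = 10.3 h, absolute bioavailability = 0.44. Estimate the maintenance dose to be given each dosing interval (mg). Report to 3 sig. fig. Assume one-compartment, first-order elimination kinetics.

3090 mg

At steady state, F × (Dose/τ) = Css × CL.
Dose = Css × CL × τ / F = 24.1 × 5.480 × 10.3 / 0.44 = 3092 mg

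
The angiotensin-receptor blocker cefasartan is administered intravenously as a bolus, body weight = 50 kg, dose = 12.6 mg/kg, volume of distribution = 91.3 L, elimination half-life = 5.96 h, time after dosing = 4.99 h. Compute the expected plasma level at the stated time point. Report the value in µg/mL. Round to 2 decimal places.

Total dose = 12.6 × 50 = 630.0 mg
C₀ = Dose / Vd = 630.0 / 91.3 = 6.900 mg/L
k = ln2 / t½ = 0.693147 / 5.96 = 0.1163 h⁻¹
C = C₀ · e^(−k·t) = 6.900 × e^(−0.1163 × 4.99)
  = 6.900 × 0.5597 = 3.862 mg/L
(3.862 mg/L = 3.862 µg/mL)

3.86 µg/mL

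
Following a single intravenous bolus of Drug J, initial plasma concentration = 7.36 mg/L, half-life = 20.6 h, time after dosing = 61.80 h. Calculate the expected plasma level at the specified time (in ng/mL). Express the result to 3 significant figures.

920 ng/mL

k = ln2 / t½ = 0.693147 / 20.6 = 0.03365 h⁻¹
t / t½ = 61.80 / 20.6 = 3 half-lives
C = C₀ × (1/2)^3 = 7.360 × 0.1250 = 0.9200 mg/L
Convert: 0.9200 mg/L × 1000 = 920.0 ng/mL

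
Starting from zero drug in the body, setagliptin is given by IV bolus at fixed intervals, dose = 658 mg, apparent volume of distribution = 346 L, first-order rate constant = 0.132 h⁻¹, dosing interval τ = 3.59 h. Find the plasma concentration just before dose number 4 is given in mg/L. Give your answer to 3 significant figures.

C₀ per dose = Dose / Vd = 658 / 346 = 1.902 mg/L
Fraction remaining after one interval: r = e^(−kτ) = e^(−0.1320 × 3.59) = 0.6226
Before dose 4, 3 doses have been given (aged 1τ, 2τ, 3τ).
C_trough = C₀ × (r + r² + … + r^3) = C₀ × r(1−r^3)/(1−r)
        = 1.902 × 0.6226 × (1 − 0.2413) / (1 − 0.6226) = 2.381 mg/L

2.38 mg/L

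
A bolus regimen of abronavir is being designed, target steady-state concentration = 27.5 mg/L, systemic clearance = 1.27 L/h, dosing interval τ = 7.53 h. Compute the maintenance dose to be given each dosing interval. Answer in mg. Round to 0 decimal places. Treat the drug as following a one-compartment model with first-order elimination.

263 mg

At steady state, Dose/τ = Css × CL.
Dose = Css × CL × τ = 27.5 × 1.270 × 7.53 = 263.0 mg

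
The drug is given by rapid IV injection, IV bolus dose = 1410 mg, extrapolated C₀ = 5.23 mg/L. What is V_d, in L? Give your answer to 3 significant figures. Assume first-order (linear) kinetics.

270 L

Vd = Dose / C₀ = 1410 / 5.23 = 269.6 L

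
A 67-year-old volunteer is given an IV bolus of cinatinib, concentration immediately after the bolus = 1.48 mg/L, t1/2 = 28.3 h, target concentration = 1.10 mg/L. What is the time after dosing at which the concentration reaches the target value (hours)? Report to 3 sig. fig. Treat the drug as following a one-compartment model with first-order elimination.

12.1 h

k = ln2 / t½ = 0.693147 / 28.3 = 0.02449 h⁻¹
t = ln(C₀ / C) / k = ln(1.480 / 1.10) / 0.02449
  = ln(1.345) / 0.02449 = 0.2964 / 0.02449 = 12.10 h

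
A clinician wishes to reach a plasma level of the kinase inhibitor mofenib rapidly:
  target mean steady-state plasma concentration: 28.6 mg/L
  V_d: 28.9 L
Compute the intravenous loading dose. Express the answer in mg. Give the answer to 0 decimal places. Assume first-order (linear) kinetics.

827 mg

LD = Css × Vd = 28.6 × 28.9 = 826.5 mg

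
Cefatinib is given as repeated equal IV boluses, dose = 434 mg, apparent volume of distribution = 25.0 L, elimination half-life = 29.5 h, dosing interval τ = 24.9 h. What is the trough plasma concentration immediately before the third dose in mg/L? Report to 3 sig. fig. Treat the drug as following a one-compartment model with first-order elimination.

C₀ per dose = Dose / Vd = 434 / 25.0 = 17.36 mg/L
k = ln2 / t½ = 0.693147 / 29.5 = 0.02350 h⁻¹
Fraction remaining after one interval: r = e^(−kτ) = e^(−0.02350 × 24.9) = 0.5570
Before dose 3, 2 doses have been given (aged 1τ, 2τ).
C_trough = C₀ × (r + r²) = 17.36 × (0.5570 + 0.3102) = 15.05 mg/L

15.1 mg/L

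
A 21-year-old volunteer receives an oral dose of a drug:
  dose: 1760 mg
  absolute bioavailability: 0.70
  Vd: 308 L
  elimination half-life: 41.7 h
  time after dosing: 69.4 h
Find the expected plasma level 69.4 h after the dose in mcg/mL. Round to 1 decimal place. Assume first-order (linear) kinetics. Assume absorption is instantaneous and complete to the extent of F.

1.3 mcg/mL

Amount reaching circulation = F × Dose = 0.70 × 1760 = 1232 mg
C₀ = F·Dose / Vd = 1232 / 308 = 4.000 mg/L
k = ln2 / t½ = 0.693147 / 41.7 = 0.01662 h⁻¹
C = C₀ · e^(−k·t) = 4.000 × e^(−0.01662 × 69.4)
  = 4.000 × 0.3156 = 1.262 mg/L
(1.262 mg/L = 1.262 mcg/mL)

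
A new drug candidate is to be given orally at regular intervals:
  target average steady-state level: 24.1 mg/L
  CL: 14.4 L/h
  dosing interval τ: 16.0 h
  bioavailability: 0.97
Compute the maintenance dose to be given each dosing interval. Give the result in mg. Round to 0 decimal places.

At steady state, F × (Dose/τ) = Css × CL.
Dose = Css × CL × τ / F = 24.1 × 14.40 × 16.0 / 0.97 = 5724 mg

5724 mg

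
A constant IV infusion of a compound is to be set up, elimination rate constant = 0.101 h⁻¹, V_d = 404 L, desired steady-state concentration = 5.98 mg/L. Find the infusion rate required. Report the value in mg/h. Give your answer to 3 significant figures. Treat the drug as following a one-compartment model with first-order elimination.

CL = k × Vd = 0.1010 × 404 = 40.80 L/h
At steady state, infusion rate R₀ = Css × CL = 5.98 × 40.80 = 244.0 mg/h

244 mg/h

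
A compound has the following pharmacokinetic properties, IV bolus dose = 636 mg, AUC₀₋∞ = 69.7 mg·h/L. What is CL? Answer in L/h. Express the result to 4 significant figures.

CL = Dose / AUC = 636 / 69.7 = 9.125 L/h

9.125 L/h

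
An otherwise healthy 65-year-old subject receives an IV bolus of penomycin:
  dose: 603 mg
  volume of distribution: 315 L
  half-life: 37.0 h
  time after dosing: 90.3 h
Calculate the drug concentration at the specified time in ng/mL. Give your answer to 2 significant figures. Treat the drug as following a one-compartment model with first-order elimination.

C₀ = Dose / Vd = 603.0 / 315 = 1.914 mg/L
k = ln2 / t½ = 0.693147 / 37.0 = 0.01873 h⁻¹
C = C₀ · e^(−k·t) = 1.914 × e^(−0.01873 × 90.3)
  = 1.914 × 0.1843 = 0.3528 mg/L
Convert: 0.3528 mg/L × 1000 = 352.8 ng/mL

350 ng/mL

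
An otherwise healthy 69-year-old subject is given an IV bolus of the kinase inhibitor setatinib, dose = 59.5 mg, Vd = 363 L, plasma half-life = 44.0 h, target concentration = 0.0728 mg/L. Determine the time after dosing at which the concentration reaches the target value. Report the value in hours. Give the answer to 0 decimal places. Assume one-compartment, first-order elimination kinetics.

C₀ = Dose / Vd = 59.50 / 363 = 0.1639 mg/L
k = ln2 / t½ = 0.693147 / 44.0 = 0.01575 h⁻¹
t = ln(C₀ / C) / k = ln(0.1639 / 0.0728) / 0.01575
  = ln(2.251) / 0.01575 = 0.8114 / 0.01575 = 51.52 h

52 h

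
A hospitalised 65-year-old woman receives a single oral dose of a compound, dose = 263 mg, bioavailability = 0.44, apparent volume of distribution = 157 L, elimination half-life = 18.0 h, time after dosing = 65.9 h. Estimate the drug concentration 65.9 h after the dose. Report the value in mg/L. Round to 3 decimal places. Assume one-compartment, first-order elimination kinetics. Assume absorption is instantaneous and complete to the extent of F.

0.058 mg/L

Amount reaching circulation = F × Dose = 0.44 × 263.0 = 115.7 mg
C₀ = F·Dose / Vd = 115.7 / 157 = 0.7369 mg/L
k = ln2 / t½ = 0.693147 / 18.0 = 0.03851 h⁻¹
C = C₀ · e^(−k·t) = 0.7369 × e^(−0.03851 × 65.9)
  = 0.7369 × 0.07904 = 0.05824 mg/L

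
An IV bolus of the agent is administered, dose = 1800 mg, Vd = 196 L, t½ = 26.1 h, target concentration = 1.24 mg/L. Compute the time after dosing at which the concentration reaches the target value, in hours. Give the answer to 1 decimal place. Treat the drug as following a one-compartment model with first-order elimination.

75.4 h

C₀ = Dose / Vd = 1800 / 196 = 9.184 mg/L
k = ln2 / t½ = 0.693147 / 26.1 = 0.02656 h⁻¹
t = ln(C₀ / C) / k = ln(9.184 / 1.24) / 0.02656
  = ln(7.406) / 0.02656 = 2.002 / 0.02656 = 75.38 h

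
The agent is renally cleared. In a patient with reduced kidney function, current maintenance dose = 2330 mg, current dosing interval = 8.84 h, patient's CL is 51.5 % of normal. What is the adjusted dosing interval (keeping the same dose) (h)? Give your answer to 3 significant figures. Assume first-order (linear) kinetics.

17.2 h

To keep the same average steady-state level, dosing rate must scale with clearance.
CL ratio = 51.5 / 100 = 0.5150
New interval (same dose) = 8.84 / 0.5150 = 17.17 h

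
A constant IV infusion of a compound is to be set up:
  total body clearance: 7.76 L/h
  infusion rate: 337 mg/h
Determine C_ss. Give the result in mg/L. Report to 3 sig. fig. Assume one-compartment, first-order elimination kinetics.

At steady state Css = R₀ / CL = 337 / 7.760 = 43.43 mg/L

43.4 mg/L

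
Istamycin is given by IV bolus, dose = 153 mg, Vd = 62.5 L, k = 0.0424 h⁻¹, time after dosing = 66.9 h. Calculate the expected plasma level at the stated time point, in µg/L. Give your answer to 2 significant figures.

C₀ = Dose / Vd = 153.0 / 62.5 = 2.448 mg/L
C = C₀ · e^(−k·t) = 2.448 × e^(−0.04240 × 66.9)
  = 2.448 × 0.05863 = 0.1435 mg/L
Convert: 0.1435 mg/L × 1000 = 143.5 µg/L

140 µg/L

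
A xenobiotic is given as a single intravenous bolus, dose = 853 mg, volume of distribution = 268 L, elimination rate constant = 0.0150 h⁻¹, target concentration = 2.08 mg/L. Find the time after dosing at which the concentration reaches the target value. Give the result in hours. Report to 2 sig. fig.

28 h

C₀ = Dose / Vd = 853.0 / 268 = 3.183 mg/L
t = ln(C₀ / C) / k = ln(3.183 / 2.08) / 0.01500
  = ln(1.530) / 0.01500 = 0.4253 / 0.01500 = 28.35 h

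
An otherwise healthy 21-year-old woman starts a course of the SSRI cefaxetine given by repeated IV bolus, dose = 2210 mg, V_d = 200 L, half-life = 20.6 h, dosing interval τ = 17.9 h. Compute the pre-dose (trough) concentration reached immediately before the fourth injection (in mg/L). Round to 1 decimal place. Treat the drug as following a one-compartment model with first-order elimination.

11.2 mg/L

C₀ per dose = Dose / Vd = 2210 / 200 = 11.05 mg/L
k = ln2 / t½ = 0.693147 / 20.6 = 0.03365 h⁻¹
Fraction remaining after one interval: r = e^(−kτ) = e^(−0.03365 × 17.9) = 0.5475
Before dose 4, 3 doses have been given (aged 1τ, 2τ, 3τ).
C_trough = C₀ × (r + r² + … + r^3) = C₀ × r(1−r^3)/(1−r)
        = 11.05 × 0.5475 × (1 − 0.1641) / (1 − 0.5475) = 11.18 mg/L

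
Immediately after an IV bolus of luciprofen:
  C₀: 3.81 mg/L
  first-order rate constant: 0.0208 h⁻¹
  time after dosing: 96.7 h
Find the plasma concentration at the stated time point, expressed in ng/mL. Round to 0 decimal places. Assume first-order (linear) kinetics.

510 ng/mL

C = C₀ · e^(−k·t) = 3.810 × e^(−0.02080 × 96.7)
  = 3.810 × 0.1338 = 0.5098 mg/L
Convert: 0.5098 mg/L × 1000 = 509.8 ng/mL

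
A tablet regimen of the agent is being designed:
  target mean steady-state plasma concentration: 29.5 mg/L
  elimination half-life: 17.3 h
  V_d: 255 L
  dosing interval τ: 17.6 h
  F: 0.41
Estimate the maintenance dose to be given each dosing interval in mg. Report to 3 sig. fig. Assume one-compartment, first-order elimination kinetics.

k = ln2 / t½ = 0.693147 / 17.3 = 0.04007 h⁻¹
CL = k × Vd = 0.04007 × 255 = 10.22 L/h
At steady state, F × (Dose/τ) = Css × CL.
Dose = Css × CL × τ / F = 29.5 × 10.22 × 17.6 / 0.41 = 12940 mg

12900 mg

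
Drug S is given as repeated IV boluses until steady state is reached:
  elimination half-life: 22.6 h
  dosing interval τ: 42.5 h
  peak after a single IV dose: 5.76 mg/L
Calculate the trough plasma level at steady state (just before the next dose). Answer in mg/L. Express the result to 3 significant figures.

2.15 mg/L

k = ln2 / t½ = 0.693147 / 22.6 = 0.03067 h⁻¹
e^(−kτ) = e^(−0.03067 × 42.5) = 0.2716
Accumulation ratio R = 1 / (1 − e^(−kτ)) = 1 / (1 − 0.2716) = 1.373
Steady-state trough = C₀ × R × e^(−kτ) = 5.76 × 1.373 × 0.2716 = 2.148 mg/L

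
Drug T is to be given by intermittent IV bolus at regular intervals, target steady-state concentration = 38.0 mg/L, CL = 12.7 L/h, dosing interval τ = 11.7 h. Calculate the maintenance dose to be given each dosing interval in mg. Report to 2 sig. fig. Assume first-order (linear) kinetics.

At steady state, Dose/τ = Css × CL.
Dose = Css × CL × τ = 38.0 × 12.70 × 11.7 = 5646 mg

5600 mg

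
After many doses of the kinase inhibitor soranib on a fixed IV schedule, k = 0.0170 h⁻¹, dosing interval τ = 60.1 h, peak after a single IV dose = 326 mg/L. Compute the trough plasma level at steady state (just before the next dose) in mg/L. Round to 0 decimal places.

183 mg/L

e^(−kτ) = e^(−0.01700 × 60.1) = 0.3600
Accumulation ratio R = 1 / (1 − e^(−kτ)) = 1 / (1 − 0.3600) = 1.563
Steady-state trough = C₀ × R × e^(−kτ) = 326 × 1.563 × 0.3600 = 183.4 mg/L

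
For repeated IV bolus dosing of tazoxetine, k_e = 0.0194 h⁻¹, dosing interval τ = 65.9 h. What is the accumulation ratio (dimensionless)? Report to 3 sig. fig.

1.39

e^(−kτ) = e^(−0.01940 × 65.9) = 0.2785
Accumulation ratio R = 1 / (1 − e^(−kτ)) = 1 / (1 − 0.2785) = 1.386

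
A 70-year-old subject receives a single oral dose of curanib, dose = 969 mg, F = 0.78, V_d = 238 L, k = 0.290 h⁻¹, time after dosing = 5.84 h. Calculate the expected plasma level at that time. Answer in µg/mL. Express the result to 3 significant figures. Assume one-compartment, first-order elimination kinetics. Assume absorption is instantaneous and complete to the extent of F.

Amount reaching circulation = F × Dose = 0.78 × 969.0 = 755.8 mg
C₀ = F·Dose / Vd = 755.8 / 238 = 3.176 mg/L
C = C₀ · e^(−k·t) = 3.176 × e^(−0.2900 × 5.84)
  = 3.176 × 0.1839 = 0.5841 mg/L
(0.5841 mg/L = 0.5841 µg/mL)

0.584 µg/mL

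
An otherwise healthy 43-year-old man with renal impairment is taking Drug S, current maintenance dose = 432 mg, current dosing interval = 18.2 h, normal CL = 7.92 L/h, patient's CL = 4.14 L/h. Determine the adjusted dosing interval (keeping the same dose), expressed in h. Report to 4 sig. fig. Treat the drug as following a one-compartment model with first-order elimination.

34.82 h

To keep the same average steady-state level, dosing rate must scale with clearance.
CL ratio = 4.14 / 7.92 = 0.5227
New interval (same dose) = 18.2 / 0.5227 = 34.82 h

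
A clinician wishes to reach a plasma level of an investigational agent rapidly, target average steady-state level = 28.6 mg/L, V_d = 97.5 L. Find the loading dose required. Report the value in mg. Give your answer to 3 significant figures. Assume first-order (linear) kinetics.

2790 mg

LD = Css × Vd = 28.6 × 97.5 = 2789 mg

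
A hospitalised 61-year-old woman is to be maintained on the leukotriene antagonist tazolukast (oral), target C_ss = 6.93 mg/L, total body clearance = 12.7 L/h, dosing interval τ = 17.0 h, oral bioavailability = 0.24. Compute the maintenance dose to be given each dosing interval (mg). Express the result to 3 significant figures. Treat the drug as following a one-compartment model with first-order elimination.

At steady state, F × (Dose/τ) = Css × CL.
Dose = Css × CL × τ / F = 6.93 × 12.70 × 17.0 / 0.24 = 6234 mg

6230 mg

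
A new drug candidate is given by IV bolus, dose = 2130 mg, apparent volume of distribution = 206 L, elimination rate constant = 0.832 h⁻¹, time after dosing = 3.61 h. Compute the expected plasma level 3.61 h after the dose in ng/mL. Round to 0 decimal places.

C₀ = Dose / Vd = 2130 / 206 = 10.34 mg/L
C = C₀ · e^(−k·t) = 10.34 × e^(−0.8320 × 3.61)
  = 10.34 × 0.04961 = 0.5130 mg/L
Convert: 0.5130 mg/L × 1000 = 513.0 ng/mL

513 ng/mL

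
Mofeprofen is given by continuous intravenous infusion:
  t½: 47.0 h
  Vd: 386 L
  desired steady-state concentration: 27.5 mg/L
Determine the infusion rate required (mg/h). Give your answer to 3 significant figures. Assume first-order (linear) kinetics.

k = ln2 / t½ = 0.693147 / 47.0 = 0.01475 h⁻¹
CL = k × Vd = 0.01475 × 386 = 5.694 L/h
At steady state, infusion rate R₀ = Css × CL = 27.5 × 5.694 = 156.6 mg/h

157 mg/h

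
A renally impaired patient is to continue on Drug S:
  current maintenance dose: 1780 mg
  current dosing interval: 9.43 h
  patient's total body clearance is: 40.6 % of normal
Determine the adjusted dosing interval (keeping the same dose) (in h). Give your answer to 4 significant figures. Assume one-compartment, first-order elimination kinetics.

23.23 h

To keep the same average steady-state level, dosing rate must scale with clearance.
CL ratio = 40.6 / 100 = 0.4060
New interval (same dose) = 9.43 / 0.4060 = 23.23 h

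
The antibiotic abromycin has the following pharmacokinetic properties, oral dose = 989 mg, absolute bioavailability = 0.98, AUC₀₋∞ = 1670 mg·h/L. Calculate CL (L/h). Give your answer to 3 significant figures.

0.580 L/h

CL = F·Dose / AUC = 0.98 × 989 / 1670 = 0.5804 L/h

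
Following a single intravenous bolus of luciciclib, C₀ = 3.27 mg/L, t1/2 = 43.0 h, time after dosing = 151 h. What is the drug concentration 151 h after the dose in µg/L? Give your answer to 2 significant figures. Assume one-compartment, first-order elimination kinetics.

290 µg/L

k = ln2 / t½ = 0.693147 / 43.0 = 0.01612 h⁻¹
C = C₀ · e^(−k·t) = 3.270 × e^(−0.01612 × 151)
  = 3.270 × 0.08767 = 0.2867 mg/L
Convert: 0.2867 mg/L × 1000 = 286.7 µg/L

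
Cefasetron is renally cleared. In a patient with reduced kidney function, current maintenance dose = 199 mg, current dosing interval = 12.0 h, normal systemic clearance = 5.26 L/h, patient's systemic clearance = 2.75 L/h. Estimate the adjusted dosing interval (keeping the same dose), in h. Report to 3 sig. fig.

To keep the same average steady-state level, dosing rate must scale with clearance.
CL ratio = 2.75 / 5.26 = 0.5228
New interval (same dose) = 12.0 / 0.5228 = 22.95 h

23.0 h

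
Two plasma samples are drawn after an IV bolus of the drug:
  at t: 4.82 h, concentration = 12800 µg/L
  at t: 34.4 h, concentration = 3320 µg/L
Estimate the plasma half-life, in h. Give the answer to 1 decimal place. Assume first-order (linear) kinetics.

k = ln(C₁/C₂) / (t₂ − t₁) = ln(12800/3320) / (34.4 − 4.82)
  = 1.349 / 29.58 = 0.04561 h⁻¹
t½ = ln2 / k = 0.693147 / 0.04561 = 15.20 h

15.2 h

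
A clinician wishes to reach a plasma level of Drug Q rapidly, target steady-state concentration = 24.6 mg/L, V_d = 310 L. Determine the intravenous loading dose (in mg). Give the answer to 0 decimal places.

7626 mg

LD = Css × Vd = 24.6 × 310 = 7626 mg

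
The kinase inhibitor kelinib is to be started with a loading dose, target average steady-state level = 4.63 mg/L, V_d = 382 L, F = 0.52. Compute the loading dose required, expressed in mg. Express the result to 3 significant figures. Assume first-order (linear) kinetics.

LD = Css × Vd / F = 4.63 × 382 / 0.52 = 3401 mg

3400 mg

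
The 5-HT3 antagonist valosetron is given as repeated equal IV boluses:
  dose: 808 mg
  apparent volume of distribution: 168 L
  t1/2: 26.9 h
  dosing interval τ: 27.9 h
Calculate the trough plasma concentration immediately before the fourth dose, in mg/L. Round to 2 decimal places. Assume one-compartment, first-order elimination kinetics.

C₀ per dose = Dose / Vd = 808 / 168 = 4.810 mg/L
k = ln2 / t½ = 0.693147 / 26.9 = 0.02577 h⁻¹
Fraction remaining after one interval: r = e^(−kτ) = e^(−0.02577 × 27.9) = 0.4872
Before dose 4, 3 doses have been given (aged 1τ, 2τ, 3τ).
C_trough = C₀ × (r + r² + … + r^3) = C₀ × r(1−r^3)/(1−r)
        = 4.810 × 0.4872 × (1 − 0.1156) / (1 − 0.4872) = 4.042 mg/L

4.04 mg/L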